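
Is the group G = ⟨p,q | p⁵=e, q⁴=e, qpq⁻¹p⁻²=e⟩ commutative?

p·q = pq but q·p = p²q, so p·q ≠ q·p and G is not abelian.

Answer: No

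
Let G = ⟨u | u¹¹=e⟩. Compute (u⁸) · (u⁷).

Compute (u⁸) · (u⁷) by multiplying left to right and reducing via the relations at each step:
  (u⁸) · u⁷ = u⁴

Answer: u⁴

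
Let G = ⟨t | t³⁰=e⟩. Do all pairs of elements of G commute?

G has a single generator, so G is cyclic and hence abelian.

Answer: Yes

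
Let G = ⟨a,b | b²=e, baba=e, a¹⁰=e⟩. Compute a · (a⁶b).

Compute a · (a⁶b) by multiplying left to right and reducing via the relations at each step:
  a · a⁶ = a⁷
  (a⁷) · b = a⁷b

Answer: a⁷b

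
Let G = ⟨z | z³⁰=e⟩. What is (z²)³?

Compute successive powers of (z²), reducing at each step:
  (z²)²: (z²) · z² = z⁴
  (z²)³: (z⁴) · z² = z⁶

Answer: z⁶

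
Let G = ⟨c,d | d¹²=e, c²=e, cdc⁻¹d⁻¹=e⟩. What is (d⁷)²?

Compute successive powers of (d⁷), reducing at each step:
  (d⁷)²: (d⁷) · d⁷ = d²

Answer: d²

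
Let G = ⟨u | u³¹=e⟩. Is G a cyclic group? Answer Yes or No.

|G| = 31. The element u has order 31 (its powers give 31 distinct elements), so ⟨u⟩ = G and G is cyclic.

Answer: Yes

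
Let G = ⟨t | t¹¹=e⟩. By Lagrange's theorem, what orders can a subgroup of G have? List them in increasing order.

|G| = 11 = 11. By Lagrange's theorem the order of any subgroup divides 11; the divisors of 11 are 1, 11.

Answer: 1, 11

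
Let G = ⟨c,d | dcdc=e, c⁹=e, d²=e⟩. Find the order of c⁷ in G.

Compute successive powers until reaching e:
  (c⁷)¹ = c⁷, (c⁷)² = c⁵, (c⁷)³ = c³, (c⁷)⁴ = c, (c⁷)⁵ = c⁸, (c⁷)⁶ = c⁶, (c⁷)⁷ = c⁴, (c⁷)⁸ = c², (c⁷)⁹ = e.
The smallest positive k with (c⁷)ᵏ = e is 9.

Answer: 9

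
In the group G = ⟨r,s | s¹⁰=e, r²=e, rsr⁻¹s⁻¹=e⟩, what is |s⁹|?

Compute successive powers until reaching e:
  (s⁹)¹ = s⁹, (s⁹)² = s⁸, (s⁹)³ = s⁷, (s⁹)⁴ = s⁶, (s⁹)⁵ = s⁵, (s⁹)⁶ = s⁴, (s⁹)⁷ = s³, (s⁹)⁸ = s², (s⁹)⁹ = s, (s⁹)¹⁰ = e.
The smallest positive k with (s⁹)ᵏ = e is 10.

Answer: 10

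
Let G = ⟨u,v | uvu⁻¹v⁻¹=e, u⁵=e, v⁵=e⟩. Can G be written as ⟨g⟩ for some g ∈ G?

|G| = 25, but the maximum element order in G is 5 < 25. No single element generates all of G, so G is not cyclic.

Answer: No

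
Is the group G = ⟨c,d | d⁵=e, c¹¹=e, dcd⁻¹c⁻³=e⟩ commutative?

c·d = cd but d·c = c³d, so c·d ≠ d·c and G is not abelian.

Answer: No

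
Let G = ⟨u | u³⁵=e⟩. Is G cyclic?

|G| = 35. The element u has order 35 (its powers give 35 distinct elements), so ⟨u⟩ = G and G is cyclic.

Answer: Yes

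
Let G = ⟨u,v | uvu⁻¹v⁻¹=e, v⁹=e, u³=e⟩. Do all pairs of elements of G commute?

Each pair of generators commutes: u·v = uv = v·u. Since the generators pairwise commute, every element of G commutes with every other, so G is abelian.

Answer: Yes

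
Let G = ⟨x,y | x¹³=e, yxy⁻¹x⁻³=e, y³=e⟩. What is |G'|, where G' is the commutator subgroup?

G' = [G, G] is generated by all commutators. The generator-pair commutators are: [x, y] = x¹¹.
The subgroup they normally generate is {e, x, x², x³, x⁴, x⁵, x⁶, x⁷, x⁸, x⁹, x¹⁰, x¹¹, x¹²}, of order 13.
Check: |G/G'| = 39/13 = 3 is the order of the abelianisation.

Answer: 13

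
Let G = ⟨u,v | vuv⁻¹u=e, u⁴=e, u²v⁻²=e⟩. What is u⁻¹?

The order of u is 4 (smallest k with uᵏ = e), so u⁻¹ = u³ = u³.
Check: u · (u³) → u · u³ = e, giving e as required.

Answer: u³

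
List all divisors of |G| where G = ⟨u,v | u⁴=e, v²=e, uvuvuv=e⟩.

|G| = 24 = 2³ · 3. By Lagrange's theorem the order of any subgroup divides 24; the divisors of 24 are 1, 2, 3, 4, 6, 8, 12, 24.

Answer: 1, 2, 3, 4, 6, 8, 12, 24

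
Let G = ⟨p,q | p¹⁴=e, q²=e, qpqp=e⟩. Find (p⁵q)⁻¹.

The order of (p⁵q) is 2 (smallest k with (p⁵q)ᵏ = e), so (p⁵q)⁻¹ = (p⁵q)¹ = p⁵q.
Check: (p⁵q) · (p⁵q) → (p⁵q) · p⁵ = q;   q · q = e, giving e as required.

Answer: p⁵q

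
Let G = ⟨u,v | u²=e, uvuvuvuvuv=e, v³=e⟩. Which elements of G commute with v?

⟨v⟩ ⊆ C_G(v) since powers of v commute with v; so |C_G(v)| ≥ |⟨v⟩| = 3.
By orbit–stabilizer, |C_G(v)| = |G| / |conj. class of v| = 60 / 20 = 3.
The 3 elements commuting with v are {e, v, v²}.

Answer: {e, v, v²}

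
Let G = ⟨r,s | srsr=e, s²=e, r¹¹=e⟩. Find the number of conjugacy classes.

The conjugacy classes (representative and size) are:
  [e] (size 1), [r¹⁰] (size 2), [r²] (size 2), [r³] (size 2), [r⁷] (size 2), [r⁶] (size 2), [r²s] (size 11).
Class equation: 1 + 2 + 2 + 2 + 2 + 2 + 11 = 22 = |G|. So G has 7 conjugacy classes.

Answer: 7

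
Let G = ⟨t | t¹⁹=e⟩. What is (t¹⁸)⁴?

Compute successive powers of (t¹⁸), reducing at each step:
  (t¹⁸)²: (t¹⁸) · t¹⁸ = t¹⁷
  (t¹⁸)³: (t¹⁷) · t¹⁸ = t¹⁶
  (t¹⁸)⁴: (t¹⁶) · t¹⁸ = t¹⁵

Answer: t¹⁵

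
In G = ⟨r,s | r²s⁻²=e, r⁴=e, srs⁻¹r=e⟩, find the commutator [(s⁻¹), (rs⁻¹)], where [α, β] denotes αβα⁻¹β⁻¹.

[(s⁻¹), (rs⁻¹)] = (s⁻¹)·(rs⁻¹)·(s⁻¹)⁻¹·(rs⁻¹)⁻¹.
  (s⁻¹) · (rs⁻¹) = r
  r · s = rs
  (rs) · (rs) = r²

Answer: r²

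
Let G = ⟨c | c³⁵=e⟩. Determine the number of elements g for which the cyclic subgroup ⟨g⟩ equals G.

G is cyclic of order 35. An element generates G iff its order is 35, and a cyclic group of order 35 has exactly φ(35) = 24 such elements.

Answer: 24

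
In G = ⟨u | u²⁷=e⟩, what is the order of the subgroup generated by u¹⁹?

|⟨u¹⁹⟩| equals the order of u¹⁹. Compute successive powers until reaching e:
  (u¹⁹)¹ = u¹⁹, (u¹⁹)² = u¹¹, (u¹⁹)³ = u³, (u¹⁹)⁴ = u²², (u¹⁹)⁵ = u¹⁴, (u¹⁹)⁶ = u⁶, (u¹⁹)⁷ = u²⁵, (u¹⁹)⁸ = u¹⁷, (u¹⁹)⁹ = u⁹, (u¹⁹)¹⁰ = u, (u¹⁹)¹¹ = u²⁰, (u¹⁹)¹² = u¹², (u¹⁹)¹³ = u⁴, (u¹⁹)¹⁴ = u²³, (u¹⁹)¹⁵ = u¹⁵, (u¹⁹)¹⁶ = u⁷, (u¹⁹)¹⁷ = u²⁶, (u¹⁹)¹⁸ = u¹⁸, (u¹⁹)¹⁹ = u¹⁰, (u¹⁹)²⁰ = u², (u¹⁹)²¹ = u²¹, (u¹⁹)²² = u¹³, (u¹⁹)²³ = u⁵, (u¹⁹)²⁴ = u²⁴, (u¹⁹)²⁵ = u¹⁶, (u¹⁹)²⁶ = u⁸, (u¹⁹)²⁷ = e.
The smallest positive k with (u¹⁹)ᵏ = e is 27, so |⟨u¹⁹⟩| = 27.

Answer: 27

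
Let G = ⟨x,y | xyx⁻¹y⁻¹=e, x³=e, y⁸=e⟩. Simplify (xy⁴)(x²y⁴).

Compute (xy⁴) · (x²y⁴) by multiplying left to right and reducing via the relations at each step:
  (xy⁴) · x² = y⁴
  (y⁴) · y⁴ = e

Answer: e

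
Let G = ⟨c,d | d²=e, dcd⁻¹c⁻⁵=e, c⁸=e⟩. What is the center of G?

An element z ∈ Z(G) iff z commutes with every generator.
For example c² is central: (c²)·c = c³ = c·(c²); (c²)·d = c²d = d·(c²).
Whereas c ∉ Z(G) since c·d = cd ≠ c⁵d = d·c.
Checking each of the 16 elements this way gives Z(G) = {e, c², c⁴, c⁶}, of order 4.

Answer: {e, c², c⁴, c⁶}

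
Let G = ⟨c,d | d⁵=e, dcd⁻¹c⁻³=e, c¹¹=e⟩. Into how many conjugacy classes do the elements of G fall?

The conjugacy classes (representative and size) are:
  [e] (size 1), [c³] (size 5), [c⁶] (size 5), [c⁷d] (size 11), [c⁹d²] (size 11), [c⁷d³] (size 11), [c⁷d⁴] (size 11).
Class equation: 1 + 5 + 5 + 11 + 11 + 11 + 11 = 55 = |G|. So G has 7 conjugacy classes.

Answer: 7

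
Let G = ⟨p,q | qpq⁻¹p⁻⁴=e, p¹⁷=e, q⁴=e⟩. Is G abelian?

p·q = pq but q·p = p⁴q, so p·q ≠ q·p and G is not abelian.

Answer: No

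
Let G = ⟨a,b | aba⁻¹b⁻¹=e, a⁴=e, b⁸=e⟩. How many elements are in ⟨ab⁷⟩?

|⟨ab⁷⟩| equals the order of ab⁷. Compute successive powers until reaching e:
  (ab⁷)¹ = ab⁷, (ab⁷)² = a²b⁶, (ab⁷)³ = a³b⁵, (ab⁷)⁴ = b⁴, (ab⁷)⁵ = ab³, (ab⁷)⁶ = a²b², (ab⁷)⁷ = a³b, (ab⁷)⁸ = e.
The smallest positive k with (ab⁷)ᵏ = e is 8, so |⟨ab⁷⟩| = 8.

Answer: 8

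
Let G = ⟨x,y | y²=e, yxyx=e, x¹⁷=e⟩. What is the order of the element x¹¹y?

Compute successive powers until reaching e:
  (x¹¹y)¹ = x¹¹y, (x¹¹y)² = e.
The smallest positive k with (x¹¹y)ᵏ = e is 2.

Answer: 2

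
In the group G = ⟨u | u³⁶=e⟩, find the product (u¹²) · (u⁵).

Compute (u¹²) · (u⁵) by multiplying left to right and reducing via the relations at each step:
  (u¹²) · u⁵ = u¹⁷

Answer: u¹⁷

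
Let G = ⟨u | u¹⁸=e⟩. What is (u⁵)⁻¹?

The order of (u⁵) is 18 (smallest k with (u⁵)ᵏ = e), so (u⁵)⁻¹ = (u⁵)¹⁷ = u¹³.
Check: (u⁵) · (u¹³) → (u⁵) · u¹³ = e, giving e as required.

Answer: u¹³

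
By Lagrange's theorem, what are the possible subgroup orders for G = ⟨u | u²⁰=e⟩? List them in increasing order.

|G| = 20 = 2² · 5. By Lagrange's theorem the order of any subgroup divides 20; the divisors of 20 are 1, 2, 4, 5, 10, 20.

Answer: 1, 2, 4, 5, 10, 20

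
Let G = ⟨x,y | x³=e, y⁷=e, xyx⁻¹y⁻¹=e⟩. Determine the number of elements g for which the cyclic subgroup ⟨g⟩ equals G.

G is cyclic of order 21. An element generates G iff its order is 21, and a cyclic group of order 21 has exactly φ(21) = 12 such elements.

Answer: 12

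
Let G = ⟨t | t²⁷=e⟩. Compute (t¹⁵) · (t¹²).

Compute (t¹⁵) · (t¹²) by multiplying left to right and reducing via the relations at each step:
  (t¹⁵) · t¹² = e

Answer: e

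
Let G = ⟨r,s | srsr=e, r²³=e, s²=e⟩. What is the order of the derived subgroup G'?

G' = [G, G] is generated by all commutators. The generator-pair commutators are: [r, s] = r².
The subgroup they normally generate is {e, r, r², r³, r⁴, r⁵, r⁶, r⁷, r⁸, r⁹, r¹⁰, r¹¹, r¹², r¹³, r¹⁴, r¹⁵, r¹⁶, r¹⁷, r¹⁸, r¹⁹, r²⁰, r²¹, r²²}, of order 23.
Check: |G/G'| = 46/23 = 2 is the order of the abelianisation.

Answer: 23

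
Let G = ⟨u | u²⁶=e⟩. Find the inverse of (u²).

The order of (u²) is 13 (smallest k with (u²)ᵏ = e), so (u²)⁻¹ = (u²)¹² = u²⁴.
Check: (u²) · (u²⁴) → (u²) · u²⁴ = e, giving e as required.

Answer: u²⁴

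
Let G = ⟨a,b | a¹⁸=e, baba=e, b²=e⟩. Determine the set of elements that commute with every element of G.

An element z ∈ Z(G) iff z commutes with every generator.
For example a⁹ is central: (a⁹)·a = a¹⁰ = a·(a⁹); (a⁹)·b = a⁹b = b·(a⁹).
Whereas a ∉ Z(G) since a·b = ab ≠ a¹⁷b = b·a.
Checking each of the 36 elements this way gives Z(G) = {e, a⁹}, of order 2.

Answer: {e, a⁹}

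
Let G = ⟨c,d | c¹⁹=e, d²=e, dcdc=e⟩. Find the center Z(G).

An element z ∈ Z(G) iff z commutes with every generator.
For example e is central: e·c = c = c·e; e·d = d = d·e.
Whereas c ∉ Z(G) since c·d = cd ≠ c¹⁸d = d·c.
Checking each of the 38 elements this way gives Z(G) = {e}, of order 1.

Answer: {e}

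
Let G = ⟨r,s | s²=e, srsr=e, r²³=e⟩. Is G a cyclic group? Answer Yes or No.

Every cyclic group is abelian. But r·s = rs while s·r = r²²s, so r·s ≠ s·r and G is not abelian. Hence G is not cyclic.

Answer: No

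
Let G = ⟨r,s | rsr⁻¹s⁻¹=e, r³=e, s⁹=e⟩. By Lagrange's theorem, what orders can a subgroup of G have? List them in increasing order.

|G| = 27 = 3³. By Lagrange's theorem the order of any subgroup divides 27; the divisors of 27 are 1, 3, 9, 27.

Answer: 1, 3, 9, 27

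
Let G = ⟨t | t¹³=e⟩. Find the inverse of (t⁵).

The order of (t⁵) is 13 (smallest k with (t⁵)ᵏ = e), so (t⁵)⁻¹ = (t⁵)¹² = t⁸.
Check: (t⁵) · (t⁸) → (t⁵) · t⁸ = e, giving e as required.

Answer: t⁸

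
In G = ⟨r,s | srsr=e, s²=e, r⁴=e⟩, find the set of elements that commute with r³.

⟨r³⟩ ⊆ C_G(r³) since powers of r³ commute with r³; so |C_G(r³)| ≥ |⟨r³⟩| = 4.
By orbit–stabilizer, |C_G(r³)| = |G| / |conj. class of r³| = 8 / 2 = 4.
The 4 elements commuting with r³ are {e, r, r², r³}.

Answer: {e, r, r², r³}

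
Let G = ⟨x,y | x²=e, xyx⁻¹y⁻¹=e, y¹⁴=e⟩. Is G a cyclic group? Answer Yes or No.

|G| = 28, but the maximum element order in G is 14 < 28. No single element generates all of G, so G is not cyclic.

Answer: No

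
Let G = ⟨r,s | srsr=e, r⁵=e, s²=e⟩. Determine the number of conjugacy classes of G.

The conjugacy classes (representative and size) are:
  [e] (size 1), [r] (size 2), [r²] (size 2), [s] (size 5).
Class equation: 1 + 2 + 2 + 5 = 10 = |G|. So G has 4 conjugacy classes.

Answer: 4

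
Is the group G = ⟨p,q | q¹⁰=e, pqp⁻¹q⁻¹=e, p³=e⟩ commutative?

Each pair of generators commutes: p·q = pq = q·p. Since the generators pairwise commute, every element of G commutes with every other, so G is abelian.

Answer: Yes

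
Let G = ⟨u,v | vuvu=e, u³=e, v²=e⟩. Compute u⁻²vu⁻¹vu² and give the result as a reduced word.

Multiply left to right, reducing at each step:
  u · v = uv
  (uv) · u⁻¹ = u²v
  (u²v) · v = u²
  (u²) · u² = u

Answer: u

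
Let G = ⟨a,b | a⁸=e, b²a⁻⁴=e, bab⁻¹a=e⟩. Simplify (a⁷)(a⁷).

Compute (a⁷) · (a⁷) by multiplying left to right and reducing via the relations at each step:
  (a⁷) · a⁷ = a⁶

Answer: a⁶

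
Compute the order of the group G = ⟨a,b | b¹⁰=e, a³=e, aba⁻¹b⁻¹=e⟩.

Enumerate words in the generators, reducing via the relations: the distinct elements are
  {a, b, e, ab, a², b², b³, b⁴, b⁵, b⁶, b⁷, b⁸, b⁹, ab², ab³, ab⁴, ab⁵, ab⁶, ab⁷, ab⁸, ab⁹, a²b, a²b², a²b³, a²b⁴, a²b⁵, a²b⁶, a²b⁷, a²b⁸, a²b⁹}.
No further products give new elements, so |G| = 30.

Answer: 30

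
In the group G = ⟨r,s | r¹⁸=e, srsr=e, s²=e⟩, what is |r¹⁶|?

Compute successive powers until reaching e:
  (r¹⁶)¹ = r¹⁶, (r¹⁶)² = r¹⁴, (r¹⁶)³ = r¹², (r¹⁶)⁴ = r¹⁰, (r¹⁶)⁵ = r⁸, (r¹⁶)⁶ = r⁶, (r¹⁶)⁷ = r⁴, (r¹⁶)⁸ = r², (r¹⁶)⁹ = e.
The smallest positive k with (r¹⁶)ᵏ = e is 9.

Answer: 9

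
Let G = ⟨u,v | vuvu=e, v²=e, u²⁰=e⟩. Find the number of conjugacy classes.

The conjugacy classes (representative and size) are:
  [e] (size 1), [u] (size 2), [u¹⁸] (size 2), [u³] (size 2), [u⁴] (size 2), [u¹⁵] (size 2), [u¹⁴] (size 2), [u⁷] (size 2), [u¹²] (size 2), [u¹¹] (size 2), [u¹⁰] (size 1), [u¹⁸v] (size 10), [u⁵v] (size 10).
Class equation: 1 + 2 + 2 + 2 + 2 + 2 + 2 + 2 + 2 + 2 + 1 + 10 + 10 = 40 = |G|. So G has 13 conjugacy classes.

Answer: 13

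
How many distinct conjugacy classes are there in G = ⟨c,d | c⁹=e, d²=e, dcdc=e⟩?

The conjugacy classes (representative and size) are:
  [e] (size 1), [c⁸] (size 2), [c⁷] (size 2), [c⁶] (size 2), [c⁵] (size 2), [c⁴d] (size 9).
Class equation: 1 + 2 + 2 + 2 + 2 + 9 = 18 = |G|. So G has 6 conjugacy classes.

Answer: 6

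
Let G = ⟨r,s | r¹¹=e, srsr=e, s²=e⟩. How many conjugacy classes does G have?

The conjugacy classes (representative and size) are:
  [e] (size 1), [r¹⁰] (size 2), [r²] (size 2), [r³] (size 2), [r⁷] (size 2), [r⁶] (size 2), [r²s] (size 11).
Class equation: 1 + 2 + 2 + 2 + 2 + 2 + 11 = 22 = |G|. So G has 7 conjugacy classes.

Answer: 7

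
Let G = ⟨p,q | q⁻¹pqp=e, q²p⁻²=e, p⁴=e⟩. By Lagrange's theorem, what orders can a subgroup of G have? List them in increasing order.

|G| = 8 = 2³. By Lagrange's theorem the order of any subgroup divides 8; the divisors of 8 are 1, 2, 4, 8.

Answer: 1, 2, 4, 8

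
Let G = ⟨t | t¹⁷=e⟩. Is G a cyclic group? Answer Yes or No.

|G| = 17. The element t has order 17 (its powers give 17 distinct elements), so ⟨t⟩ = G and G is cyclic.

Answer: Yes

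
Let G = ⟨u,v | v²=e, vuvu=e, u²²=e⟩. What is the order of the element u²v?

Compute successive powers until reaching e:
  (u²v)¹ = u²v, (u²v)² = e.
The smallest positive k with (u²v)ᵏ = e is 2.

Answer: 2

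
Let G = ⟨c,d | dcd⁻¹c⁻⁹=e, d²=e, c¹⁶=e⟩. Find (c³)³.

Compute successive powers of (c³), reducing at each step:
  (c³)²: (c³) · c³ = c⁶
  (c³)³: (c⁶) · c³ = c⁹

Answer: c⁹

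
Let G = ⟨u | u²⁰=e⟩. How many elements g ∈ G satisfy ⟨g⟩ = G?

G is cyclic of order 20. An element generates G iff its order is 20, and a cyclic group of order 20 has exactly φ(20) = 8 such elements.

Answer: 8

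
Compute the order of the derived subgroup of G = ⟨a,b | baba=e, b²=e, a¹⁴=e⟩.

G' = [G, G] is generated by all commutators. The generator-pair commutators are: [a, b] = a².
The subgroup they normally generate is {e, a², a⁴, a⁶, a⁸, a¹⁰, a¹²}, of order 7.
Check: |G/G'| = 28/7 = 4 is the order of the abelianisation.

Answer: 7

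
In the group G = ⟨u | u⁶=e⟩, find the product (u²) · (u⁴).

Compute (u²) · (u⁴) by multiplying left to right and reducing via the relations at each step:
  (u²) · u⁴ = e

Answer: e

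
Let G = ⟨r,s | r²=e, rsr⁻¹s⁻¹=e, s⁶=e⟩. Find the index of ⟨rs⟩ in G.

First find ord(rs) by computing successive powers:
  (rs)¹ = rs, (rs)² = s², (rs)³ = rs³, (rs)⁴ = s⁴, (rs)⁵ = rs⁵, (rs)⁶ = e.
So |⟨rs⟩| = ord(rs) = 6. With |G| = 12, by Lagrange [G : ⟨rs⟩] = 12/6 = 2.

Answer: 2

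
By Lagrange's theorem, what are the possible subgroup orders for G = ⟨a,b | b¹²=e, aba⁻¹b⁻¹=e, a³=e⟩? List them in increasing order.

|G| = 36 = 2² · 3². By Lagrange's theorem the order of any subgroup divides 36; the divisors of 36 are 1, 2, 3, 4, 6, 9, 12, 18, 36.

Answer: 1, 2, 3, 4, 6, 9, 12, 18, 36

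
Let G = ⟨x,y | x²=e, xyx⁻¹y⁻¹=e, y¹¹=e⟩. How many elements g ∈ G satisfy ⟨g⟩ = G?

G is cyclic of order 22. An element generates G iff its order is 22, and a cyclic group of order 22 has exactly φ(22) = 10 such elements.

Answer: 10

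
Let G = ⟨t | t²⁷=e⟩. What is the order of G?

G is generated by a single element, so G is cyclic. The relator gives t²⁷ = e and no smaller power is forced to be e, so the 27 powers {e, t, t², t³, t⁴, t⁵, t⁶, t⁷, t⁸, t⁹, t²², t²³, t²¹, t²⁰, t²⁴, t²⁵, t²⁶, t¹², t¹³, t¹¹, t¹⁰, t¹⁴, t¹⁵, t¹⁶, t¹⁷, t¹⁸, t¹⁹} are distinct. Hence |G| = 27.

Answer: 27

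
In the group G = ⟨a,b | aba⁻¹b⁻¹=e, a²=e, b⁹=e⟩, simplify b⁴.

Compute successive powers of b, reducing at each step:
  b²: b · b = b²
  b³: (b²) · b = b³
  b⁴: (b³) · b = b⁴

Answer: b⁴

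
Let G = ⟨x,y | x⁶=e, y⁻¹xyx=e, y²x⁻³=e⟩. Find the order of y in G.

Compute successive powers until reaching e:
  y¹ = y, y² = x³, y³ = y⁻¹, y⁴ = e.
The smallest positive k with yᵏ = e is 4.

Answer: 4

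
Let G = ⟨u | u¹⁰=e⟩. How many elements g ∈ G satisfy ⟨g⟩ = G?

G is cyclic of order 10. An element generates G iff its order is 10, and a cyclic group of order 10 has exactly φ(10) = 4 such elements.

Answer: 4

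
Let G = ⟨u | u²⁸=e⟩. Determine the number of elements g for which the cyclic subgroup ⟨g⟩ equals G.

G is cyclic of order 28. An element generates G iff its order is 28, and a cyclic group of order 28 has exactly φ(28) = 12 such elements.

Answer: 12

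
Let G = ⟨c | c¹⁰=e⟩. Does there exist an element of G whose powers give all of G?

|G| = 10. The element c has order 10 (its powers give 10 distinct elements), so ⟨c⟩ = G and G is cyclic.

Answer: Yes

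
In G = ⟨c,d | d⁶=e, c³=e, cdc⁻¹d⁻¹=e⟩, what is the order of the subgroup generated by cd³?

|⟨cd³⟩| equals the order of cd³. Compute successive powers until reaching e:
  (cd³)¹ = cd³, (cd³)² = c², (cd³)³ = d³, (cd³)⁴ = c, (cd³)⁵ = c²d³, (cd³)⁶ = e.
The smallest positive k with (cd³)ᵏ = e is 6, so |⟨cd³⟩| = 6.

Answer: 6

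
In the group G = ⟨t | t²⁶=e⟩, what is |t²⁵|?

Compute successive powers until reaching e:
  (t²⁵)¹ = t²⁵, (t²⁵)² = t²⁴, (t²⁵)³ = t²³, (t²⁵)⁴ = t²², (t²⁵)⁵ = t²¹, (t²⁵)⁶ = t²⁰, (t²⁵)⁷ = t¹⁹, (t²⁵)⁸ = t¹⁸, (t²⁵)⁹ = t¹⁷, (t²⁵)¹⁰ = t¹⁶, (t²⁵)¹¹ = t¹⁵, (t²⁵)¹² = t¹⁴, (t²⁵)¹³ = t¹³, (t²⁵)¹⁴ = t¹², (t²⁵)¹⁵ = t¹¹, (t²⁵)¹⁶ = t¹⁰, (t²⁵)¹⁷ = t⁹, (t²⁵)¹⁸ = t⁸, (t²⁵)¹⁹ = t⁷, (t²⁵)²⁰ = t⁶, (t²⁵)²¹ = t⁵, (t²⁵)²² = t⁴, (t²⁵)²³ = t³, (t²⁵)²⁴ = t², (t²⁵)²⁵ = t, (t²⁵)²⁶ = e.
The smallest positive k with (t²⁵)ᵏ = e is 26.

Answer: 26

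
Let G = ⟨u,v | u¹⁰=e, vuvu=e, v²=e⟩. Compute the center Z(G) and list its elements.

An element z ∈ Z(G) iff z commutes with every generator.
For example u⁵ is central: (u⁵)·u = u⁶ = u·(u⁵); (u⁵)·v = u⁵v = v·(u⁵).
Whereas u ∉ Z(G) since u·v = uv ≠ u⁹v = v·u.
Checking each of the 20 elements this way gives Z(G) = {e, u⁵}, of order 2.

Answer: {e, u⁵}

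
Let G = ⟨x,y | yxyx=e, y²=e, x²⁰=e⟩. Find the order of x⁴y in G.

Compute successive powers until reaching e:
  (x⁴y)¹ = x⁴y, (x⁴y)² = e.
The smallest positive k with (x⁴y)ᵏ = e is 2.

Answer: 2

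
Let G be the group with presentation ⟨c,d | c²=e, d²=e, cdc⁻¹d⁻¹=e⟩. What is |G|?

Enumerate words in the generators, reducing via the relations: the distinct elements are
  {c, d, e, cd}.
No further products give new elements, so |G| = 4.

Answer: 4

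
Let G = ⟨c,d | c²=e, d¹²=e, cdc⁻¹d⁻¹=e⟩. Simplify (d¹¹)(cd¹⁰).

Compute (d¹¹) · (cd¹⁰) by multiplying left to right and reducing via the relations at each step:
  (d¹¹) · c = cd¹¹
  (cd¹¹) · d¹⁰ = cd⁹

Answer: cd⁹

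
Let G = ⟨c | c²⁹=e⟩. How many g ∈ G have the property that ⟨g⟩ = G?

G is cyclic of order 29. An element generates G iff its order is 29, and a cyclic group of order 29 has exactly φ(29) = 28 such elements.

Answer: 28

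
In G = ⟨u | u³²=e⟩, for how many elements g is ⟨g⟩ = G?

G is cyclic of order 32. An element generates G iff its order is 32, and a cyclic group of order 32 has exactly φ(32) = 16 such elements.

Answer: 16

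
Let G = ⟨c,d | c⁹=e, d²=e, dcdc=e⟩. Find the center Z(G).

An element z ∈ Z(G) iff z commutes with every generator.
For example e is central: e·c = c = c·e; e·d = d = d·e.
Whereas c ∉ Z(G) since c·d = cd ≠ c⁸d = d·c.
Checking each of the 18 elements this way gives Z(G) = {e}, of order 1.

Answer: {e}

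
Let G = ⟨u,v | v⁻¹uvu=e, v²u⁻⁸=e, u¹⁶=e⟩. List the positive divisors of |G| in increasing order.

|G| = 32 = 2⁵. By Lagrange's theorem the order of any subgroup divides 32; the divisors of 32 are 1, 2, 4, 8, 16, 32.

Answer: 1, 2, 4, 8, 16, 32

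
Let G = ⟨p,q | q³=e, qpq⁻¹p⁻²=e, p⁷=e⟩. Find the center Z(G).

An element z ∈ Z(G) iff z commutes with every generator.
For example e is central: e·p = p = p·e; e·q = q = q·e.
Whereas p ∉ Z(G) since p·q = pq ≠ p²q = q·p.
Checking each of the 21 elements this way gives Z(G) = {e}, of order 1.

Answer: {e}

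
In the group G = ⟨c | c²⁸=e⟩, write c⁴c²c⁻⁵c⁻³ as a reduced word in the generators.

Multiply left to right, reducing at each step:
  (c⁴) · c² = c⁶
  (c⁶) · c⁻⁵ = c
  c · c⁻³ = c²⁶

Answer: c²⁶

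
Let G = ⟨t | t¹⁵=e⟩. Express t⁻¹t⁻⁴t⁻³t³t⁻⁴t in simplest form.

Multiply left to right, reducing at each step:
  (t¹⁴) · t⁻⁴ = t¹⁰
  (t¹⁰) · t⁻³ = t⁷
  (t⁷) · t³ = t¹⁰
  (t¹⁰) · t⁻⁴ = t⁶
  (t⁶) · t = t⁷

Answer: t⁷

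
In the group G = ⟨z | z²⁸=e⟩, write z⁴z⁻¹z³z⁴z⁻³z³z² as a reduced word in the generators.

Multiply left to right, reducing at each step:
  (z⁴) · z⁻¹ = z³
  (z³) · z³ = z⁶
  (z⁶) · z⁴ = z¹⁰
  (z¹⁰) · z⁻³ = z⁷
  (z⁷) · z³ = z¹⁰
  (z¹⁰) · z² = z¹²

Answer: z¹²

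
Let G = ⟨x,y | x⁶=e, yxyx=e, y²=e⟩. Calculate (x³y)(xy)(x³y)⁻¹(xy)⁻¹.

[(x³y), (xy)] = (x³y)·(xy)·(x³y)⁻¹·(xy)⁻¹.
  (x³y) · (xy) = x²
  (x²) · (x³y) = x⁵y
  (x⁵y) · (xy) = x⁴

Answer: x⁴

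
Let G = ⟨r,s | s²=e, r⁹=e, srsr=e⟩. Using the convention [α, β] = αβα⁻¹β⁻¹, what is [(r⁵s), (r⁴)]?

[(r⁵s), (r⁴)] = (r⁵s)·(r⁴)·(r⁵s)⁻¹·(r⁴)⁻¹.
  (r⁵s) · (r⁴) = rs
  (rs) · (r⁵s) = r⁵
  (r⁵) · (r⁵) = r

Answer: r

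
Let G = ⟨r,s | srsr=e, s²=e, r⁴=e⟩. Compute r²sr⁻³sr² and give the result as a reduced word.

Multiply left to right, reducing at each step:
  (r²) · s = r²s
  (r²s) · r⁻³ = rs
  (rs) · s = r
  r · r² = r³

Answer: r³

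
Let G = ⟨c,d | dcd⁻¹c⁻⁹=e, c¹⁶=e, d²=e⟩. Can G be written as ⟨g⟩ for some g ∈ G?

Every cyclic group is abelian. But c·d = cd while d·c = c⁹d, so c·d ≠ d·c and G is not abelian. Hence G is not cyclic.

Answer: No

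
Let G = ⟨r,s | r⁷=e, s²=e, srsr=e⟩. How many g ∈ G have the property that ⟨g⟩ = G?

⟨g⟩ = G would require ord(g) = |G| = 14, but the maximum element order in G is 7 < 14. So G is not cyclic and no single element generates it: the count is 0.

Answer: 0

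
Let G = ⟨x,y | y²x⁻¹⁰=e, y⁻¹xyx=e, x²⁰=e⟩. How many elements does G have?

Enumerate words in the generators, reducing via the relations: the distinct elements are
  {e, x, y, xy, x², x³, x⁴, x⁵, x⁶, x⁷, x⁸, x⁹, x²y, x³y, x¹², x¹³, x¹¹, x¹⁰, x¹⁴, x¹⁵, x¹⁶, x¹⁷, x¹⁸, x¹⁹, x⁴y, x⁵y, x⁶y, x⁷y, x⁸y, x⁹y, y⁻¹, xy⁻¹, x²y⁻¹, x³y⁻¹, x⁴y⁻¹, x⁵y⁻¹, x⁶y⁻¹, x⁷y⁻¹, x⁸y⁻¹, x⁹y⁻¹}.
No further products give new elements, so |G| = 40.

Answer: 40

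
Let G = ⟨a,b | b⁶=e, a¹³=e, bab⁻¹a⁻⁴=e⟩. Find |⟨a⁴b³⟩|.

|⟨a⁴b³⟩| equals the order of a⁴b³. Compute successive powers until reaching e:
  (a⁴b³)¹ = a⁴b³, (a⁴b³)² = e.
The smallest positive k with (a⁴b³)ᵏ = e is 2, so |⟨a⁴b³⟩| = 2.

Answer: 2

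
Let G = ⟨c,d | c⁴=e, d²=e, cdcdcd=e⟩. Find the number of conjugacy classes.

The conjugacy classes (representative and size) are:
  [e] (size 1), [c³] (size 6), [c²dc²d] (size 3), [cdc³] (size 6), [dc³] (size 8).
Class equation: 1 + 6 + 3 + 6 + 8 = 24 = |G|. So G has 5 conjugacy classes.

Answer: 5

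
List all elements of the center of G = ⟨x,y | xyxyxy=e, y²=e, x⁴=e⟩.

An element z ∈ Z(G) iff z commutes with every generator.
For example e is central: e·x = x = x·e; e·y = y = y·e.
Whereas x ∉ Z(G) since x·y = xy ≠ yx = y·x.
Checking each of the 24 elements this way gives Z(G) = {e}, of order 1.

Answer: {e}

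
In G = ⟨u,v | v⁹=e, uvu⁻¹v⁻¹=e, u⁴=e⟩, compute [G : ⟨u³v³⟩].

First find ord(u³v³) by computing successive powers:
  (u³v³)¹ = u³v³, (u³v³)² = u²v⁶, (u³v³)³ = u, (u³v³)⁴ = v³, (u³v³)⁵ = u³v⁶, (u³v³)⁶ = u², (u³v³)⁷ = uv³, (u³v³)⁸ = v⁶, (u³v³)⁹ = u³, (u³v³)¹⁰ = u²v³, (u³v³)¹¹ = uv⁶, (u³v³)¹² = e.
So |⟨u³v³⟩| = ord(u³v³) = 12. With |G| = 36, by Lagrange [G : ⟨u³v³⟩] = 36/12 = 3.

Answer: 3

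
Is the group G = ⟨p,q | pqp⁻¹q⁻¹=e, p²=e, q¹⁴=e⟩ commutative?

Each pair of generators commutes: p·q = pq = q·p. Since the generators pairwise commute, every element of G commutes with every other, so G is abelian.

Answer: Yes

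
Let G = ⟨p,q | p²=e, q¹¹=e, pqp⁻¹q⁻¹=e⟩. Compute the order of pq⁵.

Compute successive powers until reaching e:
  (pq⁵)¹ = pq⁵, (pq⁵)² = q¹⁰, (pq⁵)³ = pq⁴, (pq⁵)⁴ = q⁹, (pq⁵)⁵ = pq³, (pq⁵)⁶ = q⁸, (pq⁵)⁷ = pq², (pq⁵)⁸ = q⁷, (pq⁵)⁹ = pq, (pq⁵)¹⁰ = q⁶, (pq⁵)¹¹ = p, (pq⁵)¹² = q⁵, (pq⁵)¹³ = pq¹⁰, (pq⁵)¹⁴ = q⁴, (pq⁵)¹⁵ = pq⁹, (pq⁵)¹⁶ = q³, (pq⁵)¹⁷ = pq⁸, (pq⁵)¹⁸ = q², (pq⁵)¹⁹ = pq⁷, (pq⁵)²⁰ = q, (pq⁵)²¹ = pq⁶, (pq⁵)²² = e.
The smallest positive k with (pq⁵)ᵏ = e is 22.

Answer: 22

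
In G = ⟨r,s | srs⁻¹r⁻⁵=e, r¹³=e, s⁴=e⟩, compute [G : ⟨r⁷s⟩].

First find ord(r⁷s) by computing successive powers:
  (r⁷s)¹ = r⁷s, (r⁷s)² = r³s², (r⁷s)³ = r⁹s³, (r⁷s)⁴ = e.
So |⟨r⁷s⟩| = ord(r⁷s) = 4. With |G| = 52, by Lagrange [G : ⟨r⁷s⟩] = 52/4 = 13.

Answer: 13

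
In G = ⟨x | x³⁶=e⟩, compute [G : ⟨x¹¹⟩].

First find ord(x¹¹) by computing successive powers:
  (x¹¹)¹ = x¹¹, (x¹¹)² = x²², (x¹¹)³ = x³³, (x¹¹)⁴ = x⁸, (x¹¹)⁵ = x¹⁹, (x¹¹)⁶ = x³⁰, (x¹¹)⁷ = x⁵, (x¹¹)⁸ = x¹⁶, (x¹¹)⁹ = x²⁷, (x¹¹)¹⁰ = x², (x¹¹)¹¹ = x¹³, (x¹¹)¹² = x²⁴, (x¹¹)¹³ = x³⁵, (x¹¹)¹⁴ = x¹⁰, (x¹¹)¹⁵ = x²¹, (x¹¹)¹⁶ = x³², (x¹¹)¹⁷ = x⁷, (x¹¹)¹⁸ = x¹⁸, (x¹¹)¹⁹ = x²⁹, (x¹¹)²⁰ = x⁴, (x¹¹)²¹ = x¹⁵, (x¹¹)²² = x²⁶, (x¹¹)²³ = x, (x¹¹)²⁴ = x¹², (x¹¹)²⁵ = x²³, (x¹¹)²⁶ = x³⁴, (x¹¹)²⁷ = x⁹, (x¹¹)²⁸ = x²⁰, (x¹¹)²⁹ = x³¹, (x¹¹)³⁰ = x⁶, (x¹¹)³¹ = x¹⁷, (x¹¹)³² = x²⁸, (x¹¹)³³ = x³, (x¹¹)³⁴ = x¹⁴, (x¹¹)³⁵ = x²⁵, (x¹¹)³⁶ = e.
So |⟨x¹¹⟩| = ord(x¹¹) = 36. With |G| = 36, by Lagrange [G : ⟨x¹¹⟩] = 36/36 = 1.

Answer: 1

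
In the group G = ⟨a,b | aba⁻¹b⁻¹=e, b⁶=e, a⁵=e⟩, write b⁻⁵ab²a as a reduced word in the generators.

Multiply left to right, reducing at each step:
  b · a = ab
  (ab) · b² = ab³
  (ab³) · a = a²b³

Answer: a²b³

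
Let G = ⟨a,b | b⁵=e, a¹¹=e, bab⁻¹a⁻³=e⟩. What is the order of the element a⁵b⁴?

Compute successive powers until reaching e:
  (a⁵b⁴)¹ = a⁵b⁴, (a⁵b⁴)² = a³b³, (a⁵b⁴)³ = a⁶b², (a⁵b⁴)⁴ = a⁷b, (a⁵b⁴)⁵ = e.
The smallest positive k with (a⁵b⁴)ᵏ = e is 5.

Answer: 5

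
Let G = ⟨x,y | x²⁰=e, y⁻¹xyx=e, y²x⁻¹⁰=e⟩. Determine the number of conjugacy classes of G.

The conjugacy classes (representative and size) are:
  [e] (size 1), [x] (size 2), [x²] (size 2), [x³] (size 2), [x⁴] (size 2), [x⁵] (size 2), [x¹⁴] (size 2), [x⁷] (size 2), [x⁸] (size 2), [x¹¹] (size 2), [x¹⁰] (size 1), [x²y⁻¹] (size 10), [x⁹y] (size 10).
Class equation: 1 + 2 + 2 + 2 + 2 + 2 + 2 + 2 + 2 + 2 + 1 + 10 + 10 = 40 = |G|. So G has 13 conjugacy classes.

Answer: 13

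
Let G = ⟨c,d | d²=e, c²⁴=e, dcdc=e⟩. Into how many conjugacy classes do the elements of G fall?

The conjugacy classes (representative and size) are:
  [e] (size 1), [c²³] (size 2), [c²] (size 2), [c³] (size 2), [c²⁰] (size 2), [c¹⁹] (size 2), [c⁶] (size 2), [c⁷] (size 2), [c⁸] (size 2), [c⁹] (size 2), [c¹⁴] (size 2), [c¹¹] (size 2), [c¹²] (size 1), [c⁴d] (size 12), [c⁵d] (size 12).
Class equation: 1 + 2 + 2 + 2 + 2 + 2 + 2 + 2 + 2 + 2 + 2 + 2 + 1 + 12 + 12 = 48 = |G|. So G has 15 conjugacy classes.

Answer: 15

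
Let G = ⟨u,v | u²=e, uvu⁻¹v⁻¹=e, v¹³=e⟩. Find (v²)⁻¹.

The order of (v²) is 13 (smallest k with (v²)ᵏ = e), so (v²)⁻¹ = (v²)¹² = v¹¹.
Check: (v²) · (v¹¹) → (v²) · v¹¹ = e, giving e as required.

Answer: v¹¹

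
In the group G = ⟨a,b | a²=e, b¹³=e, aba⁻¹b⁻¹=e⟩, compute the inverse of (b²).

The order of (b²) is 13 (smallest k with (b²)ᵏ = e), so (b²)⁻¹ = (b²)¹² = b¹¹.
Check: (b²) · (b¹¹) → (b²) · b¹¹ = e, giving e as required.

Answer: b¹¹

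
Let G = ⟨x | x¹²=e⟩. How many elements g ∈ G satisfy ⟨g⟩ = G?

G is cyclic of order 12. An element generates G iff its order is 12, and a cyclic group of order 12 has exactly φ(12) = 4 such elements.

Answer: 4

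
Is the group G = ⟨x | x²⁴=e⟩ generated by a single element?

|G| = 24. The element x has order 24 (its powers give 24 distinct elements), so ⟨x⟩ = G and G is cyclic.

Answer: Yes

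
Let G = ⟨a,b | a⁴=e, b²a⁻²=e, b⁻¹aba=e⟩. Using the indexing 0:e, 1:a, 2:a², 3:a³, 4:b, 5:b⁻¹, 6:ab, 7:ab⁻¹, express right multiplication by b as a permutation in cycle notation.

(0 4 2 5)(1 6 3 7)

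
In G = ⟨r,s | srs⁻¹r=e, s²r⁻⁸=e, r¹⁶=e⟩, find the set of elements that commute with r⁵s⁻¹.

⟨r⁵s⁻¹⟩ ⊆ C_G(r⁵s⁻¹) since powers of r⁵s⁻¹ commute with r⁵s⁻¹; so |C_G(r⁵s⁻¹)| ≥ |⟨r⁵s⁻¹⟩| = 4.
By orbit–stabilizer, |C_G(r⁵s⁻¹)| = |G| / |conj. class of r⁵s⁻¹| = 32 / 8 = 4.
The 4 elements commuting with r⁵s⁻¹ are {e, r⁸, r⁵s, r⁵s⁻¹}.

Answer: {e, r⁸, r⁵s, r⁵s⁻¹}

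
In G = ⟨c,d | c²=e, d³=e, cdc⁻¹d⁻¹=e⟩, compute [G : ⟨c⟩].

First find ord(c) by computing successive powers:
  c¹ = c, c² = e.
So |⟨c⟩| = ord(c) = 2. With |G| = 6, by Lagrange [G : ⟨c⟩] = 6/2 = 3.

Answer: 3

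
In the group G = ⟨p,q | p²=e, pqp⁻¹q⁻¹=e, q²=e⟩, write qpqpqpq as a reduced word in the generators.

Multiply left to right, reducing at each step:
  q · p = pq
  (pq) · q = p
  p · p = e
  e · q = q
  q · p = pq
  (pq) · q = p

Answer: p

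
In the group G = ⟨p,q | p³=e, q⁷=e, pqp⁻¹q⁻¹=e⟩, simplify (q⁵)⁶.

Compute successive powers of (q⁵), reducing at each step:
  (q⁵)²: (q⁵) · q⁵ = q³
  (q⁵)³: (q³) · q⁵ = q
  (q⁵)⁴: q · q⁵ = q⁶
  (q⁵)⁵: (q⁶) · q⁵ = q⁴
  (q⁵)⁶: (q⁴) · q⁵ = q²

Answer: q²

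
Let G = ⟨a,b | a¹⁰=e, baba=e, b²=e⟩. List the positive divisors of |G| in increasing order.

|G| = 20 = 2² · 5. By Lagrange's theorem the order of any subgroup divides 20; the divisors of 20 are 1, 2, 4, 5, 10, 20.

Answer: 1, 2, 4, 5, 10, 20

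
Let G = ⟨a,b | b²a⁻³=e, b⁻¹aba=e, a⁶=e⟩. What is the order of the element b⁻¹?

Compute successive powers until reaching e:
  (b⁻¹)¹ = b⁻¹, (b⁻¹)² = a³, (b⁻¹)³ = b, (b⁻¹)⁴ = e.
The smallest positive k with (b⁻¹)ᵏ = e is 4.

Answer: 4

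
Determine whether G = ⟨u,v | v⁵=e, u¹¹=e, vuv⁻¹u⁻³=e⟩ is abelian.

u·v = uv but v·u = u³v, so u·v ≠ v·u and G is not abelian.

Answer: No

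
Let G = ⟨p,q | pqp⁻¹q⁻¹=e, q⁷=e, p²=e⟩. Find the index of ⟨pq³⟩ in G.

First find ord(pq³) by computing successive powers:
  (pq³)¹ = pq³, (pq³)² = q⁶, (pq³)³ = pq², (pq³)⁴ = q⁵, (pq³)⁵ = pq, (pq³)⁶ = q⁴, (pq³)⁷ = p, (pq³)⁸ = q³, (pq³)⁹ = pq⁶, (pq³)¹⁰ = q², (pq³)¹¹ = pq⁵, (pq³)¹² = q, (pq³)¹³ = pq⁴, (pq³)¹⁴ = e.
So |⟨pq³⟩| = ord(pq³) = 14. With |G| = 14, by Lagrange [G : ⟨pq³⟩] = 14/14 = 1.

Answer: 1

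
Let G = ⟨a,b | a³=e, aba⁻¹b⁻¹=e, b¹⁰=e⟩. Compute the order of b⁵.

Compute successive powers until reaching e:
  (b⁵)¹ = b⁵, (b⁵)² = e.
The smallest positive k with (b⁵)ᵏ = e is 2.

Answer: 2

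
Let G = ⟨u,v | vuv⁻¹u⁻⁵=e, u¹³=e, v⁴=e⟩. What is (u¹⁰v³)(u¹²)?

Compute (u¹⁰v³) · (u¹²) by multiplying left to right and reducing via the relations at each step:
  (u¹⁰v³) · u¹² = u²v³

Answer: u²v³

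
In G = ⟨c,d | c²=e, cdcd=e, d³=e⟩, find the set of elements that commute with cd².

⟨cd²⟩ ⊆ C_G(cd²) since powers of cd² commute with cd²; so |C_G(cd²)| ≥ |⟨cd²⟩| = 2.
By orbit–stabilizer, |C_G(cd²)| = |G| / |conj. class of cd²| = 6 / 3 = 2.
The 2 elements commuting with cd² are {e, cd²}.

Answer: {e, cd²}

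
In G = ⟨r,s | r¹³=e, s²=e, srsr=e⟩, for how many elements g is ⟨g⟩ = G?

⟨g⟩ = G would require ord(g) = |G| = 26, but the maximum element order in G is 13 < 26. So G is not cyclic and no single element generates it: the count is 0.

Answer: 0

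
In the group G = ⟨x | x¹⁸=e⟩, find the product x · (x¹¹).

Compute x · (x¹¹) by multiplying left to right and reducing via the relations at each step:
  x · x¹¹ = x¹²

Answer: x¹²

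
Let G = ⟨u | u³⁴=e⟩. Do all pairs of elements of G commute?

G has a single generator, so G is cyclic and hence abelian.

Answer: Yes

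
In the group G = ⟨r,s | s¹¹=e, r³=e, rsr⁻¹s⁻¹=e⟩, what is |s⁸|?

Compute successive powers until reaching e:
  (s⁸)¹ = s⁸, (s⁸)² = s⁵, (s⁸)³ = s², (s⁸)⁴ = s¹⁰, (s⁸)⁵ = s⁷, (s⁸)⁶ = s⁴, (s⁸)⁷ = s, (s⁸)⁸ = s⁹, (s⁸)⁹ = s⁶, (s⁸)¹⁰ = s³, (s⁸)¹¹ = e.
The smallest positive k with (s⁸)ᵏ = e is 11.

Answer: 11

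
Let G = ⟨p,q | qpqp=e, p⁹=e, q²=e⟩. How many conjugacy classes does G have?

The conjugacy classes (representative and size) are:
  [e] (size 1), [p⁸] (size 2), [p⁷] (size 2), [p⁶] (size 2), [p⁵] (size 2), [p⁴q] (size 9).
Class equation: 1 + 2 + 2 + 2 + 2 + 9 = 18 = |G|. So G has 6 conjugacy classes.

Answer: 6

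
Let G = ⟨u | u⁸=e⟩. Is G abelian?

G has a single generator, so G is cyclic and hence abelian.

Answer: Yes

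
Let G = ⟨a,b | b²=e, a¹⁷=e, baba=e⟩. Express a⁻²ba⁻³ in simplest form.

Multiply left to right, reducing at each step:
  (a¹⁵) · b = a¹⁵b
  (a¹⁵b) · a⁻³ = ab

Answer: ab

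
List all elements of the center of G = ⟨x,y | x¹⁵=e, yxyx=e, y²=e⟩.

An element z ∈ Z(G) iff z commutes with every generator.
For example e is central: e·x = x = x·e; e·y = y = y·e.
Whereas x ∉ Z(G) since x·y = xy ≠ x¹⁴y = y·x.
Checking each of the 30 elements this way gives Z(G) = {e}, of order 1.

Answer: {e}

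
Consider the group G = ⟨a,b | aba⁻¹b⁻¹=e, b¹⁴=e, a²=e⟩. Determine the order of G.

Enumerate words in the generators, reducing via the relations: the distinct elements are
  {a, b, e, ab, b², b³, b⁴, b⁵, b⁶, b⁷, b⁸, b⁹, ab², ab³, ab⁴, ab⁵, ab⁶, ab⁷, ab⁸, ab⁹, b¹², b¹³, b¹¹, b¹⁰, ab¹², ab¹³, ab¹¹, ab¹⁰}.
No further products give new elements, so |G| = 28.

Answer: 28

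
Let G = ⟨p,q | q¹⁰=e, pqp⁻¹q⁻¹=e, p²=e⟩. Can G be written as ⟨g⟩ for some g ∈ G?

|G| = 20, but the maximum element order in G is 10 < 20. No single element generates all of G, so G is not cyclic.

Answer: No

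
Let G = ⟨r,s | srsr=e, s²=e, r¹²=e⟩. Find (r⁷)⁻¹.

The order of (r⁷) is 12 (smallest k with (r⁷)ᵏ = e), so (r⁷)⁻¹ = (r⁷)¹¹ = r⁵.
Check: (r⁷) · (r⁵) → (r⁷) · r⁵ = e, giving e as required.

Answer: r⁵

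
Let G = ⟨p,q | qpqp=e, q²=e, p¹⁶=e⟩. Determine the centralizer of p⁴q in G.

⟨p⁴q⟩ ⊆ C_G(p⁴q) since powers of p⁴q commute with p⁴q; so |C_G(p⁴q)| ≥ |⟨p⁴q⟩| = 2.
By orbit–stabilizer, |C_G(p⁴q)| = |G| / |conj. class of p⁴q| = 32 / 8 = 4.
The 4 elements commuting with p⁴q are {e, p⁸, p⁴q, p¹²q}.

Answer: {e, p⁸, p⁴q, p¹²q}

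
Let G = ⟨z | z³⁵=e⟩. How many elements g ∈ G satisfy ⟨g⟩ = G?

G is cyclic of order 35. An element generates G iff its order is 35, and a cyclic group of order 35 has exactly φ(35) = 24 such elements.

Answer: 24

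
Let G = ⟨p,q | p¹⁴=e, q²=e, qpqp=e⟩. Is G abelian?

p·q = pq but q·p = p¹³q, so p·q ≠ q·p and G is not abelian.

Answer: No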